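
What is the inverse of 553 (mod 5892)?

Run the extended Euclidean algorithm:
5892 = 10×553 + 362
553 = 1×362 + 191
362 = 1×191 + 171
191 = 1×171 + 20
171 = 8×20 + 11
20 = 1×11 + 9
11 = 1×9 + 2
9 = 4×2 + 1
2 = 2×1 + 0
gcd(553, 5892) = 1, so the inverse exists.
Back-substitute for 1:
1 = 1×9 − 4×2
  = −4×11 + 5×9
  = 5×20 − 9×11
  = −9×171 + 77×20
  = 77×191 − 86×171
  = −86×362 + 163×191
  = 163×553 − 249×362
  = −249×5892 + 2653×553
So 553⁻¹ ≡ 2653 (mod 5892).

2653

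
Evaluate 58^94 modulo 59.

1

94 in binary is 1011110, i.e. 94 = 64 + 16 + 8 + 4 + 2.
58^1 ≡ 58 (mod 59)
58^2 ≡ 58^2 = 3364 ≡ 1 (mod 59)
58^4 ≡ 1^2 = 1 (mod 59)
58^8 ≡ 1^2 = 1 (mod 59)
58^16 ≡ 1^2 = 1 (mod 59)
58^32 ≡ 1^2 = 1 (mod 59)
58^64 ≡ 1^2 = 1 (mod 59)
58^94 = 58^64 * 58^16 * 58^8 * 58^4 * 58^2 ≡ 1 * 1 * 1 * 1 * 1 (mod 59).
Accumulate the product:
1 * 1 = 1
1 * 1 = 1
1 * 1 = 1
1 * 1 = 1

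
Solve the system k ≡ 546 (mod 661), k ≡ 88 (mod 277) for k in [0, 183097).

138034

661⁻¹ mod 277: 661×233 ≡ 1 (mod 277), so 661⁻¹ ≡ 233.
k = 546 + 661×((88 − 546)×233 mod 277) = 546 + 661×208 = 138034.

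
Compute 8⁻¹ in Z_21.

8

Apply the Euclidean algorithm and back-substitute:
21 = 2×8 + 5
8 = 1×5 + 3
5 = 1×3 + 2
3 = 1×2 + 1
2 = 2×1 + 0
gcd(8, 21) = 1, so the inverse exists.
Bézout: 1 = −3×21 + 8×8.
So 8⁻¹ ≡ 8 (mod 21).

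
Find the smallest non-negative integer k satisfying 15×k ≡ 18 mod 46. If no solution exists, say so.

38

gcd(15, 46) = 1, so a unique solution mod 46 exists.
15⁻¹ ≡ 43 (mod 46).
k ≡ 43×18 ≡ 38 (mod 46).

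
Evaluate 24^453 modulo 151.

83

Compute successive squares:
453 in binary is 111000101, i.e. 453 = 256 + 128 + 64 + 4 + 1.
24^1 ≡ 24 (mod 151)
24^2 ≡ 24^2 = 576 ≡ 123 (mod 151)
24^4 ≡ 123^2 = 15129 ≡ 29 (mod 151)
24^8 ≡ 29^2 = 841 ≡ 86 (mod 151)
24^16 ≡ 86^2 = 7396 ≡ 148 (mod 151)
24^32 ≡ 148^2 = 21904 ≡ 9 (mod 151)
24^64 ≡ 9^2 = 81 (mod 151)
24^128 ≡ 81^2 = 6561 ≡ 68 (mod 151)
24^256 ≡ 68^2 = 4624 ≡ 94 (mod 151)
24^453 = 24^256 × 24^128 × 24^64 × 24^4 × 24^1 ≡ 94 × 68 × 81 × 29 × 24 (mod 151).
Accumulate the product:
94 × 68 = 6392 ≡ 50
50 × 81 = 4050 ≡ 124
124 × 29 = 3596 ≡ 123
123 × 24 = 2952 ≡ 83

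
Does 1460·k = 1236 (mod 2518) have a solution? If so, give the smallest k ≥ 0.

739

gcd(1460, 2518) = 2, and 2 | 1236, so solutions exist.
Divide through by 2: 730·k ≡ 618 mod 1259.
730⁻¹ ≡ 1140 (mod 1259).
k ≡ 1140·618 ≡ 739 (mod 1259).
The smallest non-negative solution is k = 739.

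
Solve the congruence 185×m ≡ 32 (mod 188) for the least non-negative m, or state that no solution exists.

52

gcd(185, 188) = 1, so a unique solution mod 188 exists.
185⁻¹ ≡ 125 (mod 188).
m ≡ 125×32 ≡ 52 (mod 188).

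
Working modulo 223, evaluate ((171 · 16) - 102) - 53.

128

171 · 16 = 2736 ≡ 60 (mod 223)
60 - 102 = -42 ≡ 181 (mod 223)
181 - 53 = 128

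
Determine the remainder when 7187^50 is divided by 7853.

3285

50 in binary is 110010, i.e. 50 = 32 + 16 + 2.
7187^1 ≡ 7187 (mod 7853)
7187^2 ≡ 7187^2 = 51652969 ≡ 3788 (mod 7853)
7187^4 ≡ 3788^2 = 14348944 ≡ 1513 (mod 7853)
7187^8 ≡ 1513^2 = 2289169 ≡ 3946 (mod 7853)
7187^16 ≡ 3946^2 = 15570916 ≡ 6270 (mod 7853)
7187^32 ≡ 6270^2 = 39312900 ≡ 782 (mod 7853)
7187^50 = 7187^32 · 7187^16 · 7187^2 ≡ 782 · 6270 · 3788 (mod 7853).
Accumulate the product:
782 · 6270 = 4903140 ≡ 2868
2868 · 3788 = 10863984 ≡ 3285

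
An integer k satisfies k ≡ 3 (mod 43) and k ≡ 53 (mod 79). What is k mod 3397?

43⁻¹ mod 79: 43×68 ≡ 1 (mod 79), so 43⁻¹ ≡ 68.
k = 3 + 43×((53 − 3)×68 mod 79) = 3 + 43×3 = 132.

132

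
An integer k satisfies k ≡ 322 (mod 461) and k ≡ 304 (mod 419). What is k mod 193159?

110501

461⁻¹ mod 419: 461*10 ≡ 1 (mod 419), so 461⁻¹ ≡ 10.
k = 322 + 461*((304 − 322)*10 mod 419) = 322 + 461*239 = 110501.
Check: 110501 mod 461 = 322, 110501 mod 419 = 304. ✓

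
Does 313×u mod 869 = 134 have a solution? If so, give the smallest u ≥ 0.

gcd(313, 869) = 1, so a unique solution mod 869 exists.
313⁻¹ ≡ 658 (mod 869).
u ≡ 658×134 ≡ 403 (mod 869).

403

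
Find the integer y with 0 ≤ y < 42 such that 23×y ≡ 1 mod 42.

42 = 1·23 + 19
23 = 1·19 + 4
19 = 4·4 + 3
4 = 1·3 + 1
3 = 3·1 + 0
gcd(23, 42) = 1, so the inverse exists.
Back-substitute for 1:
1 = 1·4 − 1·3
  = −1·19 + 5·4
  = 5·23 − 6·19
  = −6·42 + 11·23
So 23⁻¹ ≡ 11 (mod 42).

11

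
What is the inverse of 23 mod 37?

29

Run the extended Euclidean algorithm:
37 = 1*23 + 14
23 = 1*14 + 9
14 = 1*9 + 5
9 = 1*5 + 4
5 = 1*4 + 1
4 = 4*1 + 0
gcd(23, 37) = 1, so the inverse exists.
Bézout: 1 = 5*37 − 8*23.
So 23⁻¹ ≡ −8 ≡ 29 (mod 37).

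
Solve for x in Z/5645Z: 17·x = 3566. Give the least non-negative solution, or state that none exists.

gcd(17, 5645) = 1, so a unique solution mod 5645 exists.
17⁻¹ ≡ 5313 (mod 5645).
x ≡ 5313·3566 ≡ 1538 (mod 5645).

1538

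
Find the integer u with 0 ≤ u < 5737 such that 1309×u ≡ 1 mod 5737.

2691

Apply the Euclidean algorithm and back-substitute:
5737 = 4*1309 + 501
1309 = 2*501 + 307
501 = 1*307 + 194
307 = 1*194 + 113
194 = 1*113 + 81
113 = 1*81 + 32
81 = 2*32 + 17
32 = 1*17 + 15
17 = 1*15 + 2
15 = 7*2 + 1
2 = 2*1 + 0
gcd(1309, 5737) = 1, so the inverse exists.
Bézout: 1 = −614*5737 + 2691*1309.
So 1309⁻¹ ≡ 2691 (mod 5737).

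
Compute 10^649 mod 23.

By square-and-multiply:
649 in binary is 1010001001, i.e. 649 = 512 + 128 + 8 + 1.
10^1 ≡ 10 (mod 23)
10^2 ≡ 10^2 = 100 ≡ 8 (mod 23)
10^4 ≡ 8^2 = 64 ≡ 18 (mod 23)
10^8 ≡ 18^2 = 324 ≡ 2 (mod 23)
10^16 ≡ 2^2 = 4 (mod 23)
10^32 ≡ 4^2 = 16 (mod 23)
10^64 ≡ 16^2 = 256 ≡ 3 (mod 23)
10^128 ≡ 3^2 = 9 (mod 23)
10^256 ≡ 9^2 = 81 ≡ 12 (mod 23)
10^512 ≡ 12^2 = 144 ≡ 6 (mod 23)
10^649 = 10^512 × 10^128 × 10^8 × 10^1 ≡ 6 × 9 × 2 × 10 (mod 23).
Accumulate the product:
6 × 9 = 54 ≡ 8
8 × 2 = 16
16 × 10 = 160 ≡ 22

22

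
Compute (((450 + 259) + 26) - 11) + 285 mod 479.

51

450 + 259 = 709 ≡ 230 (mod 479)
230 + 26 = 256
256 - 11 = 245
245 + 285 = 530 ≡ 51 (mod 479)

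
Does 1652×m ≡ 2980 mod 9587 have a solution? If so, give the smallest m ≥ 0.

gcd(1652, 9587) = 1, so a unique solution mod 9587 exists.
1652⁻¹ ≡ 354 (mod 9587).
m ≡ 354×2980 ≡ 350 (mod 9587).

350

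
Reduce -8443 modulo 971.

296

-8443 = -9·971 + 296, so -8443 ≡ 296 (mod 971).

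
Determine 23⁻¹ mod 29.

29 = 1×23 + 6
23 = 3×6 + 5
6 = 1×5 + 1
5 = 5×1 + 0
gcd(23, 29) = 1, so the inverse exists.
Bézout: 1 = 4×29 − 5×23.
So 23⁻¹ ≡ −5 ≡ 24 (mod 29).

24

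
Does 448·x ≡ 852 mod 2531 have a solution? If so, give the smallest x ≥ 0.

1290

gcd(448, 2531) = 1, so a unique solution mod 2531 exists.
448⁻¹ ≡ 661 (mod 2531).
x ≡ 661·852 ≡ 1290 (mod 2531).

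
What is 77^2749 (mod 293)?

By square-and-multiply:
2749 in binary is 101010111101, i.e. 2749 = 2048 + 512 + 128 + 32 + 16 + 8 + 4 + 1.
77^1 ≡ 77 (mod 293)
77^2 ≡ 77^2 = 5929 ≡ 69 (mod 293)
77^4 ≡ 69^2 = 4761 ≡ 73 (mod 293)
77^8 ≡ 73^2 = 5329 ≡ 55 (mod 293)
77^16 ≡ 55^2 = 3025 ≡ 95 (mod 293)
77^32 ≡ 95^2 = 9025 ≡ 235 (mod 293)
77^64 ≡ 235^2 = 55225 ≡ 141 (mod 293)
77^128 ≡ 141^2 = 19881 ≡ 250 (mod 293)
77^256 ≡ 250^2 = 62500 ≡ 91 (mod 293)
77^512 ≡ 91^2 = 8281 ≡ 77 (mod 293)
77^1024 ≡ 77^2 = 5929 ≡ 69 (mod 293)
77^2048 ≡ 69^2 = 4761 ≡ 73 (mod 293)
77^2749 = 77^2048 · 77^512 · 77^128 · 77^32 · 77^16 · 77^8 · 77^4 · 77^1 ≡ 73 · 77 · 250 · 235 · 95 · 55 · 73 · 77 (mod 293).
Accumulate the product:
73 · 77 = 5621 ≡ 54
54 · 250 = 13500 ≡ 22
22 · 235 = 5170 ≡ 189
189 · 95 = 17955 ≡ 82
82 · 55 = 4510 ≡ 115
115 · 73 = 8395 ≡ 191
191 · 77 = 14707 ≡ 57

57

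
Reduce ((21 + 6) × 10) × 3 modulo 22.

21 + 6 = 27 ≡ 5 (mod 22)
5 × 10 = 50 ≡ 6 (mod 22)
6 × 3 = 18

18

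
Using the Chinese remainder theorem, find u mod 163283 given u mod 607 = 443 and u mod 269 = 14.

131555

607⁻¹ mod 269: 607×39 ≡ 1 (mod 269), so 607⁻¹ ≡ 39.
u = 443 + 607×((14 − 443)×39 mod 269) = 443 + 607×216 = 131555.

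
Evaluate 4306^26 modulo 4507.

3984

26 in binary is 11010, i.e. 26 = 16 + 8 + 2.
4306^1 ≡ 4306 (mod 4507)
4306^2 ≡ 4306^2 = 18541636 ≡ 4345 (mod 4507)
4306^4 ≡ 4345^2 = 18879025 ≡ 3709 (mod 4507)
4306^8 ≡ 3709^2 = 13756681 ≡ 1317 (mod 4507)
4306^16 ≡ 1317^2 = 1734489 ≡ 3801 (mod 4507)
4306^26 = 4306^16 * 4306^8 * 4306^2 ≡ 3801 * 1317 * 4345 (mod 4507).
Accumulate the product:
3801 * 1317 = 5005917 ≡ 3147
3147 * 4345 = 13673715 ≡ 3984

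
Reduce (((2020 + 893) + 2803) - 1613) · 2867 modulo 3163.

2020 + 893 = 2913
2913 + 2803 = 5716 ≡ 2553 (mod 3163)
2553 - 1613 = 940
940 · 2867 = 2694980 ≡ 104 (mod 3163)

104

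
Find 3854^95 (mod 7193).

95 in binary is 1011111, i.e. 95 = 64 + 16 + 8 + 4 + 2 + 1.
3854^1 ≡ 3854 (mod 7193)
3854^2 ≡ 3854^2 = 14853316 ≡ 6964 (mod 7193)
3854^4 ≡ 6964^2 = 48497296 ≡ 2090 (mod 7193)
3854^8 ≡ 2090^2 = 4368100 ≡ 1949 (mod 7193)
3854^16 ≡ 1949^2 = 3798601 ≡ 697 (mod 7193)
3854^32 ≡ 697^2 = 485809 ≡ 3878 (mod 7193)
3854^64 ≡ 3878^2 = 15038884 ≡ 5514 (mod 7193)
3854^95 = 3854^64 · 3854^16 · 3854^8 · 3854^4 · 3854^2 · 3854^1 ≡ 5514 · 697 · 1949 · 2090 · 6964 · 3854 (mod 7193).
Accumulate the product:
5514 · 697 = 3843258 ≡ 2196
2196 · 1949 = 4280004 ≡ 169
169 · 2090 = 353210 ≡ 753
753 · 6964 = 5243892 ≡ 195
195 · 3854 = 751530 ≡ 3458

3458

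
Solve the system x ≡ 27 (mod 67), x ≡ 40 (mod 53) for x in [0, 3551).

67⁻¹ mod 53: 67×19 ≡ 1 (mod 53), so 67⁻¹ ≡ 19.
x = 27 + 67×((40 − 27)×19 mod 53) = 27 + 67×35 = 2372.

2372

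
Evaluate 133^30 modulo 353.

72

30 in binary is 11110, i.e. 30 = 16 + 8 + 4 + 2.
133^1 ≡ 133 (mod 353)
133^2 ≡ 133^2 = 17689 ≡ 39 (mod 353)
133^4 ≡ 39^2 = 1521 ≡ 109 (mod 353)
133^8 ≡ 109^2 = 11881 ≡ 232 (mod 353)
133^16 ≡ 232^2 = 53824 ≡ 168 (mod 353)
133^30 = 133^16 × 133^8 × 133^4 × 133^2 ≡ 168 × 232 × 109 × 39 (mod 353).
Accumulate the product:
168 × 232 = 38976 ≡ 146
146 × 109 = 15914 ≡ 29
29 × 39 = 1131 ≡ 72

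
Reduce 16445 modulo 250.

195

16445 = 65×250 + 195, so 16445 ≡ 195 (mod 250).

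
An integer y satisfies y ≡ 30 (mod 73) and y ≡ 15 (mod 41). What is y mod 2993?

73⁻¹ mod 41: 73×9 ≡ 1 (mod 41), so 73⁻¹ ≡ 9.
y = 30 + 73×((15 − 30)×9 mod 41) = 30 + 73×29 = 2147.
Check: 2147 mod 73 = 30, 2147 mod 41 = 15. ✓

2147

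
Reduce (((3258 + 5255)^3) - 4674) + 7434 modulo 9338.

3258 + 5255 = 8513
(8513)^3 ≡ 6329 (mod 9338)
6329 - 4674 = 1655
1655 + 7434 = 9089

9089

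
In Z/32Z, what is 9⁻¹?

25

By the extended Euclidean algorithm:
32 = 3×9 + 5
9 = 1×5 + 4
5 = 1×4 + 1
4 = 4×1 + 0
gcd(9, 32) = 1, so the inverse exists.
Bézout: 1 = 2×32 − 7×9.
So 9⁻¹ ≡ −7 ≡ 25 (mod 32).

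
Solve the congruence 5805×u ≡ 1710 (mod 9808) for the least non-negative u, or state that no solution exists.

gcd(5805, 9808) = 1, so a unique solution mod 9808 exists.
5805⁻¹ ≡ 5285 (mod 9808).
u ≡ 5285×1710 ≡ 4182 (mod 9808).

4182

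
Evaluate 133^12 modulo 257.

68

By square-and-multiply:
133^1 ≡ 133 (mod 257)
133^2 ≡ 133^2 = 17689 ≡ 213 (mod 257)
133^4 ≡ 213^2 = 45369 ≡ 137 (mod 257)
133^8 ≡ 137^2 = 18769 ≡ 8 (mod 257)
133^12 = 133^8 · 133^4 ≡ 8 · 137 (mod 257).
8 · 137 = 1096 ≡ 68 (mod 257).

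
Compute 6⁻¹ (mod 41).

7

By the extended Euclidean algorithm:
41 = 6×6 + 5
6 = 1×5 + 1
5 = 5×1 + 0
gcd(6, 41) = 1, so the inverse exists.
Back-substitute for 1:
1 = 1×6 − 1×5
  = −1×41 + 7×6
So 6⁻¹ ≡ 7 (mod 41).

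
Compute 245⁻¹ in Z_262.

262 = 1*245 + 17
245 = 14*17 + 7
17 = 2*7 + 3
7 = 2*3 + 1
3 = 3*1 + 0
gcd(245, 262) = 1, so the inverse exists.
Back-substitute for 1:
1 = 1*7 − 2*3
  = −2*17 + 5*7
  = 5*245 − 72*17
  = −72*262 + 77*245
So 245⁻¹ ≡ 77 (mod 262).

77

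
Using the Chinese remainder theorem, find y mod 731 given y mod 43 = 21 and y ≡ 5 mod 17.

107

43⁻¹ mod 17: 43×2 ≡ 1 (mod 17), so 43⁻¹ ≡ 2.
y = 21 + 43×((5 − 21)×2 mod 17) = 21 + 43×2 = 107.
Check: 107 mod 43 = 21, 107 mod 17 = 5. ✓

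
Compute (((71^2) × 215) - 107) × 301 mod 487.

99

(71)^2 ≡ 171 (mod 487)
171 × 215 = 36765 ≡ 240 (mod 487)
240 - 107 = 133
133 × 301 = 40033 ≡ 99 (mod 487)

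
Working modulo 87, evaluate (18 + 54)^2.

51

18 + 54 = 72
(72)^2 ≡ 51 (mod 87)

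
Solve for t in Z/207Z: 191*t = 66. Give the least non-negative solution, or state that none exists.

177

gcd(191, 207) = 1, so a unique solution mod 207 exists.
191⁻¹ ≡ 194 (mod 207).
t ≡ 194*66 ≡ 177 (mod 207).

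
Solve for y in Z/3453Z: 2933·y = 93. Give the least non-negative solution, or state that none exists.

2397

gcd(2933, 3453) = 1, so a unique solution mod 3453 exists.
2933⁻¹ ≡ 2105 (mod 3453).
y ≡ 2105·93 ≡ 2397 (mod 3453).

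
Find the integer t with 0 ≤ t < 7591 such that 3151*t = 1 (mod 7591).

Apply the Euclidean algorithm and back-substitute:
7591 = 2·3151 + 1289
3151 = 2·1289 + 573
1289 = 2·573 + 143
573 = 4·143 + 1
143 = 143·1 + 0
gcd(3151, 7591) = 1, so the inverse exists.
Back-substitute for 1:
1 = 1·573 − 4·143
  = −4·1289 + 9·573
  = 9·3151 − 22·1289
  = −22·7591 + 53·3151
So 3151⁻¹ ≡ 53 (mod 7591).

53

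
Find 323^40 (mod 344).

Compute successive squares:
323^1 ≡ 323 (mod 344)
323^2 ≡ 323^2 = 104329 ≡ 97 (mod 344)
323^4 ≡ 97^2 = 9409 ≡ 121 (mod 344)
323^8 ≡ 121^2 = 14641 ≡ 193 (mod 344)
323^16 ≡ 193^2 = 37249 ≡ 97 (mod 344)
323^32 ≡ 97^2 = 9409 ≡ 121 (mod 344)
323^40 = 323^32 * 323^8 ≡ 121 * 193 (mod 344).
121 * 193 = 23353 ≡ 305 (mod 344).

305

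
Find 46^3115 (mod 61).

48

3115 in binary is 110000101011, i.e. 3115 = 2048 + 1024 + 32 + 8 + 2 + 1.
46^1 ≡ 46 (mod 61)
46^2 ≡ 46^2 = 2116 ≡ 42 (mod 61)
46^4 ≡ 42^2 = 1764 ≡ 56 (mod 61)
46^8 ≡ 56^2 = 3136 ≡ 25 (mod 61)
46^16 ≡ 25^2 = 625 ≡ 15 (mod 61)
46^32 ≡ 15^2 = 225 ≡ 42 (mod 61)
46^64 ≡ 42^2 = 1764 ≡ 56 (mod 61)
46^128 ≡ 56^2 = 3136 ≡ 25 (mod 61)
46^256 ≡ 25^2 = 625 ≡ 15 (mod 61)
46^512 ≡ 15^2 = 225 ≡ 42 (mod 61)
46^1024 ≡ 42^2 = 1764 ≡ 56 (mod 61)
46^2048 ≡ 56^2 = 3136 ≡ 25 (mod 61)
46^3115 = 46^2048 · 46^1024 · 46^32 · 46^8 · 46^2 · 46^1 ≡ 25 · 56 · 42 · 25 · 42 · 46 (mod 61).
Accumulate the product:
25 · 56 = 1400 ≡ 58
58 · 42 = 2436 ≡ 57
57 · 25 = 1425 ≡ 22
22 · 42 = 924 ≡ 9
9 · 46 = 414 ≡ 48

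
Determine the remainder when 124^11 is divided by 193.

126

11 in binary is 1011, i.e. 11 = 8 + 2 + 1.
124^1 ≡ 124 (mod 193)
124^2 ≡ 124^2 = 15376 ≡ 129 (mod 193)
124^4 ≡ 129^2 = 16641 ≡ 43 (mod 193)
124^8 ≡ 43^2 = 1849 ≡ 112 (mod 193)
124^11 = 124^8 × 124^2 × 124^1 ≡ 112 × 129 × 124 (mod 193).
Accumulate the product:
112 × 129 = 14448 ≡ 166
166 × 124 = 20584 ≡ 126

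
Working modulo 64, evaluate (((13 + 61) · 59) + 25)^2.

13 + 61 = 74 ≡ 10 (mod 64)
10 · 59 = 590 ≡ 14 (mod 64)
14 + 25 = 39
(39)^2 ≡ 49 (mod 64)

49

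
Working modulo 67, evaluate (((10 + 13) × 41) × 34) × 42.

38

10 + 13 = 23
23 × 41 = 943 ≡ 5 (mod 67)
5 × 34 = 170 ≡ 36 (mod 67)
36 × 42 = 1512 ≡ 38 (mod 67)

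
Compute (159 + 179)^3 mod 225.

197

159 + 179 = 338 ≡ 113 (mod 225)
(113)^3 ≡ 197 (mod 225)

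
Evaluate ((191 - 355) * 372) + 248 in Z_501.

362

191 - 355 = -164 ≡ 337 (mod 501)
337 * 372 = 125364 ≡ 114 (mod 501)
114 + 248 = 362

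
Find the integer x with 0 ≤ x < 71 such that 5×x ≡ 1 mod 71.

57

Apply the Euclidean algorithm and back-substitute:
71 = 14*5 + 1
5 = 5*1 + 0
gcd(5, 71) = 1, so the inverse exists.
Bézout: 1 = 1*71 − 14*5.
So 5⁻¹ ≡ −14 ≡ 57 (mod 71).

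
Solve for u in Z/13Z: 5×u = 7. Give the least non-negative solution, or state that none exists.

4

gcd(5, 13) = 1, so a unique solution mod 13 exists.
5⁻¹ ≡ 8 (mod 13).
u ≡ 8×7 ≡ 4 (mod 13).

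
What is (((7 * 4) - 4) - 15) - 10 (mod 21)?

7 * 4 = 28 ≡ 7 (mod 21)
7 - 4 = 3
3 - 15 = -12 ≡ 9 (mod 21)
9 - 10 = -1 ≡ 20 (mod 21)

20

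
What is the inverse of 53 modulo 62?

62 = 1×53 + 9
53 = 5×9 + 8
9 = 1×8 + 1
8 = 8×1 + 0
gcd(53, 62) = 1, so the inverse exists.
Back-substitute for 1:
1 = 1×9 − 1×8
  = −1×53 + 6×9
  = 6×62 − 7×53
So 53⁻¹ ≡ −7 ≡ 55 (mod 62).

55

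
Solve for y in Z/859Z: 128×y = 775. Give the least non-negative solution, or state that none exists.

402

gcd(128, 859) = 1, so a unique solution mod 859 exists.
128⁻¹ ≡ 302 (mod 859).
y ≡ 302×775 ≡ 402 (mod 859).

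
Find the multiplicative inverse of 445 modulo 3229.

Run the extended Euclidean algorithm:
3229 = 7·445 + 114
445 = 3·114 + 103
114 = 1·103 + 11
103 = 9·11 + 4
11 = 2·4 + 3
4 = 1·3 + 1
3 = 3·1 + 0
gcd(445, 3229) = 1, so the inverse exists.
Bézout: 1 = −121·3229 + 878·445.
So 445⁻¹ ≡ 878 (mod 3229).

878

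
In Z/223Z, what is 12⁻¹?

93

By the extended Euclidean algorithm:
223 = 18·12 + 7
12 = 1·7 + 5
7 = 1·5 + 2
5 = 2·2 + 1
2 = 2·1 + 0
gcd(12, 223) = 1, so the inverse exists.
Back-substitute for 1:
1 = 1·5 − 2·2
  = −2·7 + 3·5
  = 3·12 − 5·7
  = −5·223 + 93·12
So 12⁻¹ ≡ 93 (mod 223).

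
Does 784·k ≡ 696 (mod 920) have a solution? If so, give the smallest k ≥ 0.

49

gcd(784, 920) = 8, and 8 | 696, so solutions exist.
Divide through by 8: 98·k ≡ 87 mod 115.
98⁻¹ ≡ 27 (mod 115).
k ≡ 27·87 ≡ 49 (mod 115).
The smallest non-negative solution is k = 49.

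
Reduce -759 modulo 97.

-759 = -8*97 + 17, so -759 ≡ 17 (mod 97).

17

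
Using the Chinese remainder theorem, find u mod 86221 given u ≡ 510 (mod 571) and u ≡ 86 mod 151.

571⁻¹ mod 151: 571·32 ≡ 1 (mod 151), so 571⁻¹ ≡ 32.
u = 510 + 571·((86 − 510)·32 mod 151) = 510 + 571·22 = 13072.
Check: 13072 mod 571 = 510, 13072 mod 151 = 86. ✓

13072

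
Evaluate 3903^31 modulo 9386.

3903

Compute successive squares:
3903^1 ≡ 3903 (mod 9386)
3903^2 ≡ 3903^2 = 15233409 ≡ 9317 (mod 9386)
3903^4 ≡ 9317^2 = 86806489 ≡ 4761 (mod 9386)
3903^8 ≡ 4761^2 = 22667121 ≡ 9317 (mod 9386)
3903^16 ≡ 9317^2 = 86806489 ≡ 4761 (mod 9386)
3903^31 = 3903^16 · 3903^8 · 3903^4 · 3903^2 · 3903^1 ≡ 4761 · 9317 · 4761 · 9317 · 3903 (mod 9386).
Accumulate the product:
4761 · 9317 = 44358237 ≡ 1
1 · 4761 = 4761
4761 · 9317 = 44358237 ≡ 1
1 · 3903 = 3903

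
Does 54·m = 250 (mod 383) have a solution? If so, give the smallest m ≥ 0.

gcd(54, 383) = 1, so a unique solution mod 383 exists.
54⁻¹ ≡ 305 (mod 383).
m ≡ 305·250 ≡ 33 (mod 383).

33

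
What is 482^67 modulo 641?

67 in binary is 1000011, i.e. 67 = 64 + 2 + 1.
482^1 ≡ 482 (mod 641)
482^2 ≡ 482^2 = 232324 ≡ 282 (mod 641)
482^4 ≡ 282^2 = 79524 ≡ 40 (mod 641)
482^8 ≡ 40^2 = 1600 ≡ 318 (mod 641)
482^16 ≡ 318^2 = 101124 ≡ 487 (mod 641)
482^32 ≡ 487^2 = 237169 ≡ 640 (mod 641)
482^64 ≡ 640^2 = 409600 ≡ 1 (mod 641)
482^67 = 482^64 · 482^2 · 482^1 ≡ 1 · 282 · 482 (mod 641).
Accumulate the product:
1 · 282 = 282
282 · 482 = 135924 ≡ 32

32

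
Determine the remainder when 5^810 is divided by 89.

44

810 in binary is 1100101010, i.e. 810 = 512 + 256 + 32 + 8 + 2.
5^1 ≡ 5 (mod 89)
5^2 ≡ 5^2 = 25 (mod 89)
5^4 ≡ 25^2 = 625 ≡ 2 (mod 89)
5^8 ≡ 2^2 = 4 (mod 89)
5^16 ≡ 4^2 = 16 (mod 89)
5^32 ≡ 16^2 = 256 ≡ 78 (mod 89)
5^64 ≡ 78^2 = 6084 ≡ 32 (mod 89)
5^128 ≡ 32^2 = 1024 ≡ 45 (mod 89)
5^256 ≡ 45^2 = 2025 ≡ 67 (mod 89)
5^512 ≡ 67^2 = 4489 ≡ 39 (mod 89)
5^810 = 5^512 × 5^256 × 5^32 × 5^8 × 5^2 ≡ 39 × 67 × 78 × 4 × 25 (mod 89).
Accumulate the product:
39 × 67 = 2613 ≡ 32
32 × 78 = 2496 ≡ 4
4 × 4 = 16
16 × 25 = 400 ≡ 44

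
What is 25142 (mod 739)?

16

25142 = 34×739 + 16, so 25142 ≡ 16 (mod 739).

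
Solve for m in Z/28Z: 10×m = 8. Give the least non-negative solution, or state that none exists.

gcd(10, 28) = 2, and 2 | 8, so solutions exist.
Divide through by 2: 5×m ≡ 4 (mod 14).
5⁻¹ ≡ 3 (mod 14).
m ≡ 3×4 ≡ 12 (mod 14).
The smallest non-negative solution is m = 12.

12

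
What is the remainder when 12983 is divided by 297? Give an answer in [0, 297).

212

12983 = 43×297 + 212, so 12983 ≡ 212 (mod 297).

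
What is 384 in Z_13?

7

384 = 29×13 + 7, so 384 ≡ 7 (mod 13).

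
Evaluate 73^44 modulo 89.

1

Compute successive squares:
44 in binary is 101100, i.e. 44 = 32 + 8 + 4.
73^1 ≡ 73 (mod 89)
73^2 ≡ 73^2 = 5329 ≡ 78 (mod 89)
73^4 ≡ 78^2 = 6084 ≡ 32 (mod 89)
73^8 ≡ 32^2 = 1024 ≡ 45 (mod 89)
73^16 ≡ 45^2 = 2025 ≡ 67 (mod 89)
73^32 ≡ 67^2 = 4489 ≡ 39 (mod 89)
73^44 = 73^32 · 73^8 · 73^4 ≡ 39 · 45 · 32 (mod 89).
Accumulate the product:
39 · 45 = 1755 ≡ 64
64 · 32 = 2048 ≡ 1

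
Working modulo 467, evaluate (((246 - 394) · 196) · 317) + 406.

246 - 394 = -148 ≡ 319 (mod 467)
319 · 196 = 62524 ≡ 413 (mod 467)
413 · 317 = 130921 ≡ 161 (mod 467)
161 + 406 = 567 ≡ 100 (mod 467)

100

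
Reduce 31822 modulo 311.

100

31822 = 102*311 + 100, so 31822 ≡ 100 (mod 311).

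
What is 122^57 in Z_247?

18

Compute successive squares:
57 in binary is 111001, i.e. 57 = 32 + 16 + 8 + 1.
122^1 ≡ 122 (mod 247)
122^2 ≡ 122^2 = 14884 ≡ 64 (mod 247)
122^4 ≡ 64^2 = 4096 ≡ 144 (mod 247)
122^8 ≡ 144^2 = 20736 ≡ 235 (mod 247)
122^16 ≡ 235^2 = 55225 ≡ 144 (mod 247)
122^32 ≡ 144^2 = 20736 ≡ 235 (mod 247)
122^57 = 122^32 · 122^16 · 122^8 · 122^1 ≡ 235 · 144 · 235 · 122 (mod 247).
Accumulate the product:
235 · 144 = 33840 ≡ 1
1 · 235 = 235
235 · 122 = 28670 ≡ 18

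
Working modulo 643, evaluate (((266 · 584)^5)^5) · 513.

266 · 584 = 155344 ≡ 381 (mod 643)
(381)^5 ≡ 254 (mod 643)
(254)^5 ≡ 134 (mod 643)
134 · 513 = 68742 ≡ 584 (mod 643)

584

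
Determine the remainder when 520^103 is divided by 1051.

844

103 in binary is 1100111, i.e. 103 = 64 + 32 + 4 + 2 + 1.
520^1 ≡ 520 (mod 1051)
520^2 ≡ 520^2 = 270400 ≡ 293 (mod 1051)
520^4 ≡ 293^2 = 85849 ≡ 718 (mod 1051)
520^8 ≡ 718^2 = 515524 ≡ 534 (mod 1051)
520^16 ≡ 534^2 = 285156 ≡ 335 (mod 1051)
520^32 ≡ 335^2 = 112225 ≡ 819 (mod 1051)
520^64 ≡ 819^2 = 670761 ≡ 223 (mod 1051)
520^103 = 520^64 × 520^32 × 520^4 × 520^2 × 520^1 ≡ 223 × 819 × 718 × 293 × 520 (mod 1051).
Accumulate the product:
223 × 819 = 182637 ≡ 814
814 × 718 = 584452 ≡ 96
96 × 293 = 28128 ≡ 802
802 × 520 = 417040 ≡ 844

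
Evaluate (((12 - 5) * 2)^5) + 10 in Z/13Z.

11

12 - 5 = 7
7 * 2 = 14 ≡ 1 (mod 13)
(1)^5 ≡ 1 (mod 13)
1 + 10 = 11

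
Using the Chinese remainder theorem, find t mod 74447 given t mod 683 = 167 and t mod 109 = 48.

28170

683⁻¹ mod 109: 683*94 ≡ 1 (mod 109), so 683⁻¹ ≡ 94.
t = 167 + 683*((48 − 167)*94 mod 109) = 167 + 683*41 = 28170.
Check: 28170 mod 683 = 167, 28170 mod 109 = 48. ✓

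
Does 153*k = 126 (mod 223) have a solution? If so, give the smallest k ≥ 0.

132

gcd(153, 223) = 1, so a unique solution mod 223 exists.
153⁻¹ ≡ 86 (mod 223).
k ≡ 86*126 ≡ 132 (mod 223).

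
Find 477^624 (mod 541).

Using repeated squaring:
624 in binary is 1001110000, i.e. 624 = 512 + 64 + 32 + 16.
477^1 ≡ 477 (mod 541)
477^2 ≡ 477^2 = 227529 ≡ 309 (mod 541)
477^4 ≡ 309^2 = 95481 ≡ 265 (mod 541)
477^8 ≡ 265^2 = 70225 ≡ 436 (mod 541)
477^16 ≡ 436^2 = 190096 ≡ 205 (mod 541)
477^32 ≡ 205^2 = 42025 ≡ 368 (mod 541)
477^64 ≡ 368^2 = 135424 ≡ 174 (mod 541)
477^128 ≡ 174^2 = 30276 ≡ 521 (mod 541)
477^256 ≡ 521^2 = 271441 ≡ 400 (mod 541)
477^512 ≡ 400^2 = 160000 ≡ 405 (mod 541)
477^624 = 477^512 * 477^64 * 477^32 * 477^16 ≡ 405 * 174 * 368 * 205 (mod 541).
Accumulate the product:
405 * 174 = 70470 ≡ 140
140 * 368 = 51520 ≡ 125
125 * 205 = 25625 ≡ 198

198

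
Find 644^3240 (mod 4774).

3752

Compute successive squares:
3240 in binary is 110010101000, i.e. 3240 = 2048 + 1024 + 128 + 32 + 8.
644^1 ≡ 644 (mod 4774)
644^2 ≡ 644^2 = 414736 ≡ 4172 (mod 4774)
644^4 ≡ 4172^2 = 17405584 ≡ 4354 (mod 4774)
644^8 ≡ 4354^2 = 18957316 ≡ 4536 (mod 4774)
644^16 ≡ 4536^2 = 20575296 ≡ 4130 (mod 4774)
644^32 ≡ 4130^2 = 17056900 ≡ 4172 (mod 4774)
644^64 ≡ 4172^2 = 17405584 ≡ 4354 (mod 4774)
644^128 ≡ 4354^2 = 18957316 ≡ 4536 (mod 4774)
644^256 ≡ 4536^2 = 20575296 ≡ 4130 (mod 4774)
644^512 ≡ 4130^2 = 17056900 ≡ 4172 (mod 4774)
644^1024 ≡ 4172^2 = 17405584 ≡ 4354 (mod 4774)
644^2048 ≡ 4354^2 = 18957316 ≡ 4536 (mod 4774)
644^3240 = 644^2048 · 644^1024 · 644^128 · 644^32 · 644^8 ≡ 4536 · 4354 · 4536 · 4172 · 4536 (mod 4774).
Accumulate the product:
4536 · 4354 = 19749744 ≡ 4480
4480 · 4536 = 20321280 ≡ 3136
3136 · 4172 = 13083392 ≡ 2632
2632 · 4536 = 11938752 ≡ 3752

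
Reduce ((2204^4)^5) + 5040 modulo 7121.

2479

(2204)^4 ≡ 508 (mod 7121)
(508)^5 ≡ 4560 (mod 7121)
4560 + 5040 = 9600 ≡ 2479 (mod 7121)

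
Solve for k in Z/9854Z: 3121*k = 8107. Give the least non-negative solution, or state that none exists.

3583

gcd(3121, 9854) = 1, so a unique solution mod 9854 exists.
3121⁻¹ ≡ 7827 (mod 9854).
k ≡ 7827*8107 ≡ 3583 (mod 9854).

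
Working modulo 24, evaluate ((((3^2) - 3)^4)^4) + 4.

(3)^2 ≡ 9 (mod 24)
9 - 3 = 6
(6)^4 ≡ 0 (mod 24)
(0)^4 ≡ 0 (mod 24)
0 + 4 = 4

4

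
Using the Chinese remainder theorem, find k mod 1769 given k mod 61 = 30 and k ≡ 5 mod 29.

61⁻¹ mod 29: 61×10 ≡ 1 (mod 29), so 61⁻¹ ≡ 10.
k = 30 + 61×((5 − 30)×10 mod 29) = 30 + 61×11 = 701.
Check: 701 mod 61 = 30, 701 mod 29 = 5. ✓

701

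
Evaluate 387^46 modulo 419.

Compute successive squares:
46 in binary is 101110, i.e. 46 = 32 + 8 + 4 + 2.
387^1 ≡ 387 (mod 419)
387^2 ≡ 387^2 = 149769 ≡ 186 (mod 419)
387^4 ≡ 186^2 = 34596 ≡ 238 (mod 419)
387^8 ≡ 238^2 = 56644 ≡ 79 (mod 419)
387^16 ≡ 79^2 = 6241 ≡ 375 (mod 419)
387^32 ≡ 375^2 = 140625 ≡ 260 (mod 419)
387^46 = 387^32 × 387^8 × 387^4 × 387^2 ≡ 260 × 79 × 238 × 186 (mod 419).
Accumulate the product:
260 × 79 = 20540 ≡ 9
9 × 238 = 2142 ≡ 47
47 × 186 = 8742 ≡ 362

362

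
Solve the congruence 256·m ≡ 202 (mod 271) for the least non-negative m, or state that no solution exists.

113

gcd(256, 271) = 1, so a unique solution mod 271 exists.
256⁻¹ ≡ 18 (mod 271).
m ≡ 18·202 ≡ 113 (mod 271).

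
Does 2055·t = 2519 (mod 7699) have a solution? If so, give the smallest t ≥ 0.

gcd(2055, 7699) = 1, so a unique solution mod 7699 exists.
2055⁻¹ ≡ 266 (mod 7699).
t ≡ 266·2519 ≡ 241 (mod 7699).

241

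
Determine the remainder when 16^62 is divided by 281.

By square-and-multiply:
16^1 ≡ 16 (mod 281)
16^2 ≡ 16^2 = 256 (mod 281)
16^4 ≡ 256^2 = 65536 ≡ 63 (mod 281)
16^8 ≡ 63^2 = 3969 ≡ 35 (mod 281)
16^16 ≡ 35^2 = 1225 ≡ 101 (mod 281)
16^32 ≡ 101^2 = 10201 ≡ 85 (mod 281)
16^62 = 16^32 · 16^16 · 16^8 · 16^4 · 16^2 ≡ 85 · 101 · 35 · 63 · 256 (mod 281).
Accumulate the product:
85 · 101 = 8585 ≡ 155
155 · 35 = 5425 ≡ 86
86 · 63 = 5418 ≡ 79
79 · 256 = 20224 ≡ 273

273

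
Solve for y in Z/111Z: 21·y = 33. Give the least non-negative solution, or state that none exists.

gcd(21, 111) = 3, and 3 | 33, so solutions exist.
Divide through by 3: 7·y = 11 (mod 37).
7⁻¹ ≡ 16 (mod 37).
y ≡ 16·11 ≡ 28 (mod 37).
The smallest non-negative solution is y = 28.

28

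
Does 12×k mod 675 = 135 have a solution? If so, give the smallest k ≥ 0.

180

gcd(12, 675) = 3, and 3 | 135, so solutions exist.
Divide through by 3: 4×k mod 225 = 45.
4⁻¹ ≡ 169 (mod 225).
k ≡ 169×45 ≡ 180 (mod 225).
The smallest non-negative solution is k = 180.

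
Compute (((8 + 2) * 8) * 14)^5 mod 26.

8 + 2 = 10
10 * 8 = 80 ≡ 2 (mod 26)
2 * 14 = 28 ≡ 2 (mod 26)
(2)^5 ≡ 6 (mod 26)

6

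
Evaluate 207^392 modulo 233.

4

Using repeated squaring:
392 in binary is 110001000, i.e. 392 = 256 + 128 + 8.
207^1 ≡ 207 (mod 233)
207^2 ≡ 207^2 = 42849 ≡ 210 (mod 233)
207^4 ≡ 210^2 = 44100 ≡ 63 (mod 233)
207^8 ≡ 63^2 = 3969 ≡ 8 (mod 233)
207^16 ≡ 8^2 = 64 (mod 233)
207^32 ≡ 64^2 = 4096 ≡ 135 (mod 233)
207^64 ≡ 135^2 = 18225 ≡ 51 (mod 233)
207^128 ≡ 51^2 = 2601 ≡ 38 (mod 233)
207^256 ≡ 38^2 = 1444 ≡ 46 (mod 233)
207^392 = 207^256 · 207^128 · 207^8 ≡ 46 · 38 · 8 (mod 233).
Accumulate the product:
46 · 38 = 1748 ≡ 117
117 · 8 = 936 ≡ 4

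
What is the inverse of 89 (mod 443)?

224

443 = 4·89 + 87
89 = 1·87 + 2
87 = 43·2 + 1
2 = 2·1 + 0
gcd(89, 443) = 1, so the inverse exists.
Bézout: 1 = 44·443 − 219·89.
So 89⁻¹ ≡ −219 ≡ 224 (mod 443).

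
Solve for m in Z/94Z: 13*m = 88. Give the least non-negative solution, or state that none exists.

gcd(13, 94) = 1, so a unique solution mod 94 exists.
13⁻¹ ≡ 29 (mod 94).
m ≡ 29*88 ≡ 14 (mod 94).

14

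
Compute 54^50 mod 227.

Using repeated squaring:
50 in binary is 110010, i.e. 50 = 32 + 16 + 2.
54^1 ≡ 54 (mod 227)
54^2 ≡ 54^2 = 2916 ≡ 192 (mod 227)
54^4 ≡ 192^2 = 36864 ≡ 90 (mod 227)
54^8 ≡ 90^2 = 8100 ≡ 155 (mod 227)
54^16 ≡ 155^2 = 24025 ≡ 190 (mod 227)
54^32 ≡ 190^2 = 36100 ≡ 7 (mod 227)
54^50 = 54^32 × 54^16 × 54^2 ≡ 7 × 190 × 192 (mod 227).
Accumulate the product:
7 × 190 = 1330 ≡ 195
195 × 192 = 37440 ≡ 212

212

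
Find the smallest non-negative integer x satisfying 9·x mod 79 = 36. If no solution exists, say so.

4

gcd(9, 79) = 1, so a unique solution mod 79 exists.
9⁻¹ ≡ 44 (mod 79).
x ≡ 44·36 ≡ 4 (mod 79).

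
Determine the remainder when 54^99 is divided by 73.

46

Compute successive squares:
54^1 ≡ 54 (mod 73)
54^2 ≡ 54^2 = 2916 ≡ 69 (mod 73)
54^4 ≡ 69^2 = 4761 ≡ 16 (mod 73)
54^8 ≡ 16^2 = 256 ≡ 37 (mod 73)
54^16 ≡ 37^2 = 1369 ≡ 55 (mod 73)
54^32 ≡ 55^2 = 3025 ≡ 32 (mod 73)
54^64 ≡ 32^2 = 1024 ≡ 2 (mod 73)
54^99 = 54^64 · 54^32 · 54^2 · 54^1 ≡ 2 · 32 · 69 · 54 (mod 73).
Accumulate the product:
2 · 32 = 64
64 · 69 = 4416 ≡ 36
36 · 54 = 1944 ≡ 46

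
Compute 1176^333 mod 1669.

By square-and-multiply:
333 in binary is 101001101, i.e. 333 = 256 + 64 + 8 + 4 + 1.
1176^1 ≡ 1176 (mod 1669)
1176^2 ≡ 1176^2 = 1382976 ≡ 1044 (mod 1669)
1176^4 ≡ 1044^2 = 1089936 ≡ 79 (mod 1669)
1176^8 ≡ 79^2 = 6241 ≡ 1234 (mod 1669)
1176^16 ≡ 1234^2 = 1522756 ≡ 628 (mod 1669)
1176^32 ≡ 628^2 = 394384 ≡ 500 (mod 1669)
1176^64 ≡ 500^2 = 250000 ≡ 1319 (mod 1669)
1176^128 ≡ 1319^2 = 1739761 ≡ 663 (mod 1669)
1176^256 ≡ 663^2 = 439569 ≡ 622 (mod 1669)
1176^333 = 1176^256 · 1176^64 · 1176^8 · 1176^4 · 1176^1 ≡ 622 · 1319 · 1234 · 79 · 1176 (mod 1669).
Accumulate the product:
622 · 1319 = 820418 ≡ 939
939 · 1234 = 1158726 ≡ 440
440 · 79 = 34760 ≡ 1380
1380 · 1176 = 1622880 ≡ 612

612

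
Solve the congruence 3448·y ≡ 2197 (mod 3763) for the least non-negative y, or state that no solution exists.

gcd(3448, 3763) = 1, so a unique solution mod 3763 exists.
3448⁻¹ ≡ 442 (mod 3763).
y ≡ 442·2197 ≡ 220 (mod 3763).

220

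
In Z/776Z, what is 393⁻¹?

233

Run the extended Euclidean algorithm:
776 = 1·393 + 383
393 = 1·383 + 10
383 = 38·10 + 3
10 = 3·3 + 1
3 = 3·1 + 0
gcd(393, 776) = 1, so the inverse exists.
Back-substitute for 1:
1 = 1·10 − 3·3
  = −3·383 + 115·10
  = 115·393 − 118·383
  = −118·776 + 233·393
So 393⁻¹ ≡ 233 (mod 776).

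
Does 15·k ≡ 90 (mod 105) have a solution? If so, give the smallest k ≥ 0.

gcd(15, 105) = 15, and 15 | 90, so solutions exist.
Divide through by 15: 1·k mod 7 = 6.
1⁻¹ ≡ 1 (mod 7).
k ≡ 1·6 ≡ 6 (mod 7).
The smallest non-negative solution is k = 6.

6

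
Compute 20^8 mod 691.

604

Compute successive squares:
20^1 ≡ 20 (mod 691)
20^2 ≡ 20^2 = 400 (mod 691)
20^4 ≡ 400^2 = 160000 ≡ 379 (mod 691)
20^8 ≡ 379^2 = 143641 ≡ 604 (mod 691)
So 20^8 ≡ 604 (mod 691).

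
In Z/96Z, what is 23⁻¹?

71

96 = 4·23 + 4
23 = 5·4 + 3
4 = 1·3 + 1
3 = 3·1 + 0
gcd(23, 96) = 1, so the inverse exists.
Bézout: 1 = 6·96 − 25·23.
So 23⁻¹ ≡ −25 ≡ 71 (mod 96).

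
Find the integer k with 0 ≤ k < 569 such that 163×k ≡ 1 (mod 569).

192

By the extended Euclidean algorithm:
569 = 3*163 + 80
163 = 2*80 + 3
80 = 26*3 + 2
3 = 1*2 + 1
2 = 2*1 + 0
gcd(163, 569) = 1, so the inverse exists.
Back-substitute for 1:
1 = 1*3 − 1*2
  = −1*80 + 27*3
  = 27*163 − 55*80
  = −55*569 + 192*163
So 163⁻¹ ≡ 192 (mod 569).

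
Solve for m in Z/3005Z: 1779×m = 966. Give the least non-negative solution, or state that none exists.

gcd(1779, 3005) = 1, so a unique solution mod 3005 exists.
1779⁻¹ ≡ 2429 (mod 3005).
m ≡ 2429×966 ≡ 2514 (mod 3005).

2514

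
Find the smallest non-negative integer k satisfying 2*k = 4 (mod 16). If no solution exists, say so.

2

gcd(2, 16) = 2, and 2 | 4, so solutions exist.
Divide through by 2: 1*k ≡ 2 mod 8.
1⁻¹ ≡ 1 (mod 8).
k ≡ 1*2 ≡ 2 (mod 8).
The smallest non-negative solution is k = 2.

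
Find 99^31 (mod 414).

31 in binary is 11111, i.e. 31 = 16 + 8 + 4 + 2 + 1.
99^1 ≡ 99 (mod 414)
99^2 ≡ 99^2 = 9801 ≡ 279 (mod 414)
99^4 ≡ 279^2 = 77841 ≡ 9 (mod 414)
99^8 ≡ 9^2 = 81 (mod 414)
99^16 ≡ 81^2 = 6561 ≡ 351 (mod 414)
99^31 = 99^16 × 99^8 × 99^4 × 99^2 × 99^1 ≡ 351 × 81 × 9 × 279 × 99 (mod 414).
Accumulate the product:
351 × 81 = 28431 ≡ 279
279 × 9 = 2511 ≡ 27
27 × 279 = 7533 ≡ 81
81 × 99 = 8019 ≡ 153

153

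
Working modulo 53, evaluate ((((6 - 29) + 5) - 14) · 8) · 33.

32

6 - 29 = -23 ≡ 30 (mod 53)
30 + 5 = 35
35 - 14 = 21
21 · 8 = 168 ≡ 9 (mod 53)
9 · 33 = 297 ≡ 32 (mod 53)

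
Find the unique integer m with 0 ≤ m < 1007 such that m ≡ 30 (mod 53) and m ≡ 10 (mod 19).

295

53⁻¹ mod 19: 53·14 ≡ 1 (mod 19), so 53⁻¹ ≡ 14.
m = 30 + 53·((10 − 30)·14 mod 19) = 30 + 53·5 = 295.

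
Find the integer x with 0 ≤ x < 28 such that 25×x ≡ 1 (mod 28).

9

By the extended Euclidean algorithm:
28 = 1·25 + 3
25 = 8·3 + 1
3 = 3·1 + 0
gcd(25, 28) = 1, so the inverse exists.
Bézout: 1 = −8·28 + 9·25.
So 25⁻¹ ≡ 9 (mod 28).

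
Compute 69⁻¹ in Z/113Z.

113 = 1·69 + 44
69 = 1·44 + 25
44 = 1·25 + 19
25 = 1·19 + 6
19 = 3·6 + 1
6 = 6·1 + 0
gcd(69, 113) = 1, so the inverse exists.
Bézout: 1 = 11·113 − 18·69.
So 69⁻¹ ≡ −18 ≡ 95 (mod 113).

95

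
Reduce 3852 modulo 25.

3852 = 154×25 + 2, so 3852 ≡ 2 (mod 25).

2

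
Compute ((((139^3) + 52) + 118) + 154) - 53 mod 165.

(139)^3 ≡ 79 (mod 165)
79 + 52 = 131
131 + 118 = 249 ≡ 84 (mod 165)
84 + 154 = 238 ≡ 73 (mod 165)
73 - 53 = 20

20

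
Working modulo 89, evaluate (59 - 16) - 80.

59 - 16 = 43
43 - 80 = -37 ≡ 52 (mod 89)

52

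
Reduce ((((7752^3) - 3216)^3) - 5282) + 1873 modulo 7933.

2379

(7752)^3 ≡ 4143 (mod 7933)
4143 - 3216 = 927
(927)^3 ≡ 5788 (mod 7933)
5788 - 5282 = 506
506 + 1873 = 2379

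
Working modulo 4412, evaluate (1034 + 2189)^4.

1034 + 2189 = 3223
(3223)^4 ≡ 4149 (mod 4412)

4149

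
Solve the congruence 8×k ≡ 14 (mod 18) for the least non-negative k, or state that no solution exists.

gcd(8, 18) = 2, and 2 | 14, so solutions exist.
Divide through by 2: 4×k ≡ 7 (mod 9).
4⁻¹ ≡ 7 (mod 9).
k ≡ 7×7 ≡ 4 (mod 9).
The smallest non-negative solution is k = 4.

4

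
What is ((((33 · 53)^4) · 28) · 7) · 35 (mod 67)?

33 · 53 = 1749 ≡ 7 (mod 67)
(7)^4 ≡ 56 (mod 67)
56 · 28 = 1568 ≡ 27 (mod 67)
27 · 7 = 189 ≡ 55 (mod 67)
55 · 35 = 1925 ≡ 49 (mod 67)

49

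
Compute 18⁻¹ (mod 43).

12

43 = 2·18 + 7
18 = 2·7 + 4
7 = 1·4 + 3
4 = 1·3 + 1
3 = 3·1 + 0
gcd(18, 43) = 1, so the inverse exists.
Back-substitute for 1:
1 = 1·4 − 1·3
  = −1·7 + 2·4
  = 2·18 − 5·7
  = −5·43 + 12·18
So 18⁻¹ ≡ 12 (mod 43).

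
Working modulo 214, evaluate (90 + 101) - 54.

137

90 + 101 = 191
191 - 54 = 137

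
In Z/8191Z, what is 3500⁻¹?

8191 = 2*3500 + 1191
3500 = 2*1191 + 1118
1191 = 1*1118 + 73
1118 = 15*73 + 23
73 = 3*23 + 4
23 = 5*4 + 3
4 = 1*3 + 1
3 = 3*1 + 0
gcd(3500, 8191) = 1, so the inverse exists.
Back-substitute for 1:
1 = 1*4 − 1*3
  = −1*23 + 6*4
  = 6*73 − 19*23
  = −19*1118 + 291*73
  = 291*1191 − 310*1118
  = −310*3500 + 911*1191
  = 911*8191 − 2132*3500
So 3500⁻¹ ≡ −2132 ≡ 6059 (mod 8191).

6059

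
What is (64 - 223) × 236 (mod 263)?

85

64 - 223 = -159 ≡ 104 (mod 263)
104 × 236 = 24544 ≡ 85 (mod 263)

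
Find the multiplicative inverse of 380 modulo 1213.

Apply the Euclidean algorithm and back-substitute:
1213 = 3*380 + 73
380 = 5*73 + 15
73 = 4*15 + 13
15 = 1*13 + 2
13 = 6*2 + 1
2 = 2*1 + 0
gcd(380, 1213) = 1, so the inverse exists.
Back-substitute for 1:
1 = 1*13 − 6*2
  = −6*15 + 7*13
  = 7*73 − 34*15
  = −34*380 + 177*73
  = 177*1213 − 565*380
So 380⁻¹ ≡ −565 ≡ 648 (mod 1213).

648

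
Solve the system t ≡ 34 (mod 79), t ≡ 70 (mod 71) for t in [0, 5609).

79⁻¹ mod 71: 79×9 ≡ 1 (mod 71), so 79⁻¹ ≡ 9.
t = 34 + 79×((70 − 34)×9 mod 71) = 34 + 79×40 = 3194.
Check: 3194 mod 79 = 34, 3194 mod 71 = 70. ✓

3194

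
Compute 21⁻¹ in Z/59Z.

59 = 2·21 + 17
21 = 1·17 + 4
17 = 4·4 + 1
4 = 4·1 + 0
gcd(21, 59) = 1, so the inverse exists.
Back-substitute for 1:
1 = 1·17 − 4·4
  = −4·21 + 5·17
  = 5·59 − 14·21
So 21⁻¹ ≡ −14 ≡ 45 (mod 59).

45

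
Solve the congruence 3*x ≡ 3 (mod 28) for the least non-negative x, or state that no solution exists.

gcd(3, 28) = 1, so a unique solution mod 28 exists.
3⁻¹ ≡ 19 (mod 28).
x ≡ 19*3 ≡ 1 (mod 28).

1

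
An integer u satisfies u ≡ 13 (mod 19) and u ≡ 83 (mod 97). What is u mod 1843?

19⁻¹ mod 97: 19*46 ≡ 1 (mod 97), so 19⁻¹ ≡ 46.
u = 13 + 19*((83 − 13)*46 mod 97) = 13 + 19*19 = 374.

374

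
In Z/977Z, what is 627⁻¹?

455

Run the extended Euclidean algorithm:
977 = 1*627 + 350
627 = 1*350 + 277
350 = 1*277 + 73
277 = 3*73 + 58
73 = 1*58 + 15
58 = 3*15 + 13
15 = 1*13 + 2
13 = 6*2 + 1
2 = 2*1 + 0
gcd(627, 977) = 1, so the inverse exists.
Back-substitute for 1:
1 = 1*13 − 6*2
  = −6*15 + 7*13
  = 7*58 − 27*15
  = −27*73 + 34*58
  = 34*277 − 129*73
  = −129*350 + 163*277
  = 163*627 − 292*350
  = −292*977 + 455*627
So 627⁻¹ ≡ 455 (mod 977).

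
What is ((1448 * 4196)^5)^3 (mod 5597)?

2853

1448 * 4196 = 6075808 ≡ 3063 (mod 5597)
(3063)^5 ≡ 3263 (mod 5597)
(3263)^3 ≡ 2853 (mod 5597)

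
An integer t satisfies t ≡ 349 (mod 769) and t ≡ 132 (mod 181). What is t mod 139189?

111085

769⁻¹ mod 181: 769·177 ≡ 1 (mod 181), so 769⁻¹ ≡ 177.
t = 349 + 769·((132 − 349)·177 mod 181) = 349 + 769·144 = 111085.
Check: 111085 mod 769 = 349, 111085 mod 181 = 132. ✓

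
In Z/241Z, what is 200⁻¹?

47

241 = 1*200 + 41
200 = 4*41 + 36
41 = 1*36 + 5
36 = 7*5 + 1
5 = 5*1 + 0
gcd(200, 241) = 1, so the inverse exists.
Bézout: 1 = −39*241 + 47*200.
So 200⁻¹ ≡ 47 (mod 241).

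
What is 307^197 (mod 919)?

595

By square-and-multiply:
307^1 ≡ 307 (mod 919)
307^2 ≡ 307^2 = 94249 ≡ 511 (mod 919)
307^4 ≡ 511^2 = 261121 ≡ 125 (mod 919)
307^8 ≡ 125^2 = 15625 ≡ 2 (mod 919)
307^16 ≡ 2^2 = 4 (mod 919)
307^32 ≡ 4^2 = 16 (mod 919)
307^64 ≡ 16^2 = 256 (mod 919)
307^128 ≡ 256^2 = 65536 ≡ 287 (mod 919)
307^197 = 307^128 × 307^64 × 307^4 × 307^1 ≡ 287 × 256 × 125 × 307 (mod 919).
Accumulate the product:
287 × 256 = 73472 ≡ 871
871 × 125 = 108875 ≡ 433
433 × 307 = 132931 ≡ 595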